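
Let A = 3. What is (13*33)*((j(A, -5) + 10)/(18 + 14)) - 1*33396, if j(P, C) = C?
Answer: -1066527/32 ≈ -33329.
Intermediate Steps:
(13*33)*((j(A, -5) + 10)/(18 + 14)) - 1*33396 = (13*33)*((-5 + 10)/(18 + 14)) - 1*33396 = 429*(5/32) - 33396 = 2145/32 - 33396 = -1066527/32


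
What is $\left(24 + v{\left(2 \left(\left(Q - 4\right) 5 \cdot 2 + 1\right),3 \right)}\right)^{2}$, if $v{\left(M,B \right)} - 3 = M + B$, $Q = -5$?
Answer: $21904$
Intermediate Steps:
$v{\left(M,B \right)} = 3 + B + M$ ($v{\left(M,B \right)} = 3 + \left(M + B\right) = 3 + \left(B + M\right) = 3 + B + M$)
$\left(24 + v{\left(2 \left(\left(Q - 4\right) 5 \cdot 2 + 1\right),3 \right)}\right)^{2} = \left(24 + \left(3 + 3 + 2 \left(\left(-5 - 4\right) 5 \cdot 2 + 1\right)\right)\right)^{2} = \left(24 + \left(3 + 3 + 2 \left(\left(-9\right) 10 + 1\right)\right)\right)^{2} = \left(24 + \left(3 + 3 + 2 \left(-90 + 1\right)\right)\right)^{2} = \left(24 + \left(3 + 3 + 2 \left(-89\right)\right)\right)^{2} = \left(24 + \left(3 + 3 - 178\right)\right)^{2} = \left(24 - 172\right)^{2} = \left(-148\right)^{2} = 21904$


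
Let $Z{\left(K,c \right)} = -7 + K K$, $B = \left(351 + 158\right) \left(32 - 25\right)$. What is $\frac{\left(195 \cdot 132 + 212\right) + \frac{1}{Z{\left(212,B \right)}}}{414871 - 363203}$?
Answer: $\frac{1166205025}{2321804916} \approx 0.50228$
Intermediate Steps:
$B = 3563$ ($B = 509 \cdot 7 = 3563$)
$Z{\left(K,c \right)} = -7 + K^{2}$
$\frac{\left(195 \cdot 132 + 212\right) + \frac{1}{Z{\left(212,B \right)}}}{414871 - 363203} = \frac{\left(195 \cdot 132 + 212\right) + \frac{1}{-7 + 212^{2}}}{414871 - 363203} = \frac{\left(25740 + 212\right) + \frac{1}{-7 + 44944}}{51668} = \left(25952 + \frac{1}{44937}\right) \frac{1}{51668} = \frac{1166205025}{44937} \cdot \frac{1}{51668} = \frac{1166205025}{2321804916}$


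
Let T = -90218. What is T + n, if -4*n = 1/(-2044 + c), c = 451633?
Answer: -162244081609/1798356 ≈ -90218.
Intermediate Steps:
n = -1/1798356 (n = -1/(4*(-2044 + 451633)) = -¼/449589 = -¼*1/449589 = -1/1798356 ≈ -5.5606e-7)
T + n = -90218 - 1/1798356 = -162244081609/1798356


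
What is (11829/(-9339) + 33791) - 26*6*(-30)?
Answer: 119756280/3113 ≈ 38470.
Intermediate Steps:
(11829/(-9339) + 33791) - 26*6*(-30) = (11829*(-1/9339) + 33791) - 156*(-30) = (-3943/3113 + 33791) + 4680 = 105187440/3113 + 4680 = 119756280/3113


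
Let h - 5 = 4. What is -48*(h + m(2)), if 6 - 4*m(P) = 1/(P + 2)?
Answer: -501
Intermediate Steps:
h = 9 (h = 5 + 4 = 9)
m(P) = 3/2 - 1/(4*(2 + P)) (m(P) = 3/2 - 1/(4*(P + 2)) = 3/2 - 1/(4*(2 + P)))
-48*(h + m(2)) = -48*(9 + (11 + 6*2)/(4*(2 + 2))) = -48*(9 + (¼)*(11 + 12)/4) = -48*(9 + (¼)*(¼)*23) = -48*(9 + 23/16) = -48*167/16 = -501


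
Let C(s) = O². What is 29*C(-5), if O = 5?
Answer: 725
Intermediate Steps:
C(s) = 25 (C(s) = 5² = 25)
29*C(-5) = 29*25 = 725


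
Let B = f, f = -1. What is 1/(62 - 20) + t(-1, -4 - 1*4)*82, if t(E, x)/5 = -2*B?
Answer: 34441/42 ≈ 820.02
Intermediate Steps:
B = -1
t(E, x) = 10 (t(E, x) = 5*(-2*(-1)) = 5*2 = 10)
1/(62 - 20) + t(-1, -4 - 1*4)*82 = 1/(62 - 20) + 10*82 = 1/42 + 820 = 34441/42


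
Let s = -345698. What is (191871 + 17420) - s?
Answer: 554989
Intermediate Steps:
(191871 + 17420) - s = (191871 + 17420) - 1*(-345698) = 209291 + 345698 = 554989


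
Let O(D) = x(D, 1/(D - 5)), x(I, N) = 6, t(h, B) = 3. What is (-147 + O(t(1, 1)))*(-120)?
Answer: 16920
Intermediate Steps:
O(D) = 6
(-147 + O(t(1, 1)))*(-120) = (-147 + 6)*(-120) = -141*(-120) = 16920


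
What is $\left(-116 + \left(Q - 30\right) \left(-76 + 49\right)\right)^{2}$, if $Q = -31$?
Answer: $2343961$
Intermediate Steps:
$\left(-116 + \left(Q - 30\right) \left(-76 + 49\right)\right)^{2} = \left(-116 + \left(-31 - 30\right) \left(-76 + 49\right)\right)^{2} = \left(-116 - -1647\right)^{2} = \left(-116 + 1647\right)^{2} = 1531^{2} = 2343961$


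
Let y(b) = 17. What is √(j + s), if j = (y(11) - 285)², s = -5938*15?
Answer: I*√17246 ≈ 131.32*I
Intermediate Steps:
s = -89070
j = 71824 (j = (17 - 285)² = (-268)² = 71824)
√(j + s) = √(71824 - 89070) = √(-17246) = I*√17246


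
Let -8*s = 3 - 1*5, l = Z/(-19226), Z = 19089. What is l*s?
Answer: -19089/76904 ≈ -0.24822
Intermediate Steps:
l = -19089/19226 (l = 19089/(-19226) = 19089*(-1/19226) = -19089/19226 ≈ -0.99287)
s = ¼ (s = -(3 - 1*5)/8 = -(3 - 5)/8 = -⅛*(-2) = ¼ ≈ 0.25000)
l*s = -19089/19226*¼ = -19089/76904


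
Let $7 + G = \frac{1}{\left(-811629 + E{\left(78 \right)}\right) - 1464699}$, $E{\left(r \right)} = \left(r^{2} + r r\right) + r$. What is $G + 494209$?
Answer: $\frac{1118913852563}{2264082} \approx 4.942 \cdot 10^{5}$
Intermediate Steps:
$E{\left(r \right)} = r + 2 r^{2}$ ($E{\left(r \right)} = \left(r^{2} + r^{2}\right) + r = 2 r^{2} + r = r + 2 r^{2}$)
$G = - \frac{15848575}{2264082}$ ($G = -7 + \frac{1}{\left(-811629 + 78 \left(1 + 2 \cdot 78\right)\right) - 1464699} = -7 + \frac{1}{\left(-811629 + 78 \left(1 + 156\right)\right) - 1464699} = -7 + \frac{1}{\left(-811629 + 78 \cdot 157\right) - 1464699} = -7 + \frac{1}{\left(-811629 + 12246\right) - 1464699} = -7 + \frac{1}{-799383 - 1464699} = -7 + \frac{1}{-2264082} = -7 - \frac{1}{2264082} = - \frac{15848575}{2264082} \approx -7.0$)
$G + 494209 = - \frac{15848575}{2264082} + 494209 = \frac{1118913852563}{2264082}$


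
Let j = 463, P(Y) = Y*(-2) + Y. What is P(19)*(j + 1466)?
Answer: -36651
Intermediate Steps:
P(Y) = -Y (P(Y) = -2*Y + Y = -Y)
P(19)*(j + 1466) = (-1*19)*(463 + 1466) = -19*1929 = -36651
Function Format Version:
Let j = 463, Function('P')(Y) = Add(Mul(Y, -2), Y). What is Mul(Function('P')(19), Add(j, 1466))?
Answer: -36651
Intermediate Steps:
Function('P')(Y) = Mul(-1, Y) (Function('P')(Y) = Add(Mul(-2, Y), Y) = Mul(-1, Y))
Mul(Function('P')(19), Add(j, 1466)) = Mul(Mul(-1, 19), Add(463, 1466)) = Mul(-19, 1929) = -36651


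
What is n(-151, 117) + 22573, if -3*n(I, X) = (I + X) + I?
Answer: 67904/3 ≈ 22635.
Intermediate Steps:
n(I, X) = -2*I/3 - X/3 (n(I, X) = -((I + X) + I)/3 = -(X + 2*I)/3 = -2*I/3 - X/3)
n(-151, 117) + 22573 = (-⅔*(-151) - ⅓*117) + 22573 = (302/3 - 39) + 22573 = 185/3 + 22573 = 67904/3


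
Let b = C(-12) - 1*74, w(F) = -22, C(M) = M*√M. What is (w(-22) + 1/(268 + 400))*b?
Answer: 543715/334 + 88170*I*√3/167 ≈ 1627.9 + 914.46*I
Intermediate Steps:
C(M) = M^(3/2)
b = -74 - 24*I*√3 (b = (-12)^(3/2) - 1*74 = -24*I*√3 - 74 = -74 - 24*I*√3 ≈ -74.0 - 41.569*I)
(w(-22) + 1/(268 + 400))*b = (-22 + 1/(268 + 400))*(-74 - 24*I*√3) = (-22 + 1/668)*(-74 - 24*I*√3) = -14695*(-74 - 24*I*√3)/668 = 543715/334 + 88170*I*√3/167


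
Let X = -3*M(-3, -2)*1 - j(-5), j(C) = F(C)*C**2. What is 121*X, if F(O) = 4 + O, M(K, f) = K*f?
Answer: 847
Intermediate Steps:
j(C) = C**2*(4 + C) (j(C) = (4 + C)*C**2 = C**2*(4 + C))
X = 7 (X = -(-9)*(-2)*1 - (-5)**2*(4 - 5) = -3*6*1 - 25*(-1) = -18*1 - 1*(-25) = -18 + 25 = 7)
121*X = 121*7 = 847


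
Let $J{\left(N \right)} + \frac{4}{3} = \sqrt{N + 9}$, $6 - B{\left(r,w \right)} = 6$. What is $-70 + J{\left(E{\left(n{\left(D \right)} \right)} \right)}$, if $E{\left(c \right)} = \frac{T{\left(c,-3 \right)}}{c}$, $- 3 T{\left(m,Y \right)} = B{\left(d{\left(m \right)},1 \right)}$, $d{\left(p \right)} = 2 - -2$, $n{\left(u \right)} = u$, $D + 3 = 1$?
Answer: $- \frac{205}{3} \approx -68.333$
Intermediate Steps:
$D = -2$ ($D = -3 + 1 = -2$)
$d{\left(p \right)} = 4$ ($d{\left(p \right)} = 2 + 2 = 4$)
$B{\left(r,w \right)} = 0$ ($B{\left(r,w \right)} = 6 - 6 = 0$)
$T{\left(m,Y \right)} = 0$ ($T{\left(m,Y \right)} = \left(- \frac{1}{3}\right) 0 = 0$)
$E{\left(c \right)} = 0$ ($E{\left(c \right)} = \frac{0}{c} = 0$)
$J{\left(N \right)} = - \frac{4}{3} + \sqrt{9 + N}$ ($J{\left(N \right)} = - \frac{4}{3} + \sqrt{N + 9} = - \frac{4}{3} + \sqrt{9 + N}$)
$-70 + J{\left(E{\left(n{\left(D \right)} \right)} \right)} = -70 - \left(\frac{4}{3} - \sqrt{9 + 0}\right) = -70 - \left(\frac{4}{3} - \sqrt{9}\right) = -70 + \left(- \frac{4}{3} + 3\right) = -70 + \frac{5}{3} = - \frac{205}{3}$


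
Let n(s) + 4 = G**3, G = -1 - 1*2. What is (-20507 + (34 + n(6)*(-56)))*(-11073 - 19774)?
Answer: 577980239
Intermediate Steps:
G = -3 (G = -1 - 2 = -3)
n(s) = -31 (n(s) = -4 + (-3)**3 = -4 - 27 = -31)
(-20507 + (34 + n(6)*(-56)))*(-11073 - 19774) = (-20507 + (34 - 31*(-56)))*(-11073 - 19774) = (-20507 + (34 + 1736))*(-30847) = (-20507 + 1770)*(-30847) = -18737*(-30847) = 577980239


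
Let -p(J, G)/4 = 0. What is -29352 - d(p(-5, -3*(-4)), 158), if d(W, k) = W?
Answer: -29352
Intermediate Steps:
p(J, G) = 0 (p(J, G) = -4*0 = 0)
-29352 - d(p(-5, -3*(-4)), 158) = -29352 - 1*0 = -29352 + 0 = -29352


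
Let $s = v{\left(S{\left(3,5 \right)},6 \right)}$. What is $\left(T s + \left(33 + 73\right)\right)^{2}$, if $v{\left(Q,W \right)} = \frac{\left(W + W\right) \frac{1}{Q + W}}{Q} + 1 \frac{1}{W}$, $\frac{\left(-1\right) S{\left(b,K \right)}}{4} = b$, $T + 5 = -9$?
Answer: $\frac{92416}{9} \approx 10268.0$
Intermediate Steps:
$T = -14$ ($T = -5 - 9 = -14$)
$S{\left(b,K \right)} = - 4 b$
$v{\left(Q,W \right)} = \frac{1}{W} + \frac{2 W}{Q \left(Q + W\right)}$ ($v{\left(Q,W \right)} = \frac{2 W \frac{1}{Q + W}}{Q} + \frac{1}{W} = \frac{2 W}{Q \left(Q + W\right)} + \frac{1}{W} = \frac{1}{W} + \frac{2 W}{Q \left(Q + W\right)}$)
$s = \frac{1}{3}$ ($s = \frac{\left(\left(-4\right) 3\right)^{2} + 2 \cdot 6^{2} + \left(-4\right) 3 \cdot 6}{\left(-4\right) 3 \cdot 6 \left(\left(-4\right) 3 + 6\right)} = \frac{1}{-12} \cdot \frac{1}{6} \frac{1}{-12 + 6} \left(\left(-12\right)^{2} + 2 \cdot 36 - 72\right) = \left(- \frac{1}{12}\right) \frac{1}{6} \frac{1}{-6} \left(144 + 72 - 72\right) = \left(- \frac{1}{12}\right) \frac{1}{6} \left(- \frac{1}{6}\right) 144 = \frac{1}{3} \approx 0.33333$)
$\left(T s + \left(33 + 73\right)\right)^{2} = \left(\left(-14\right) \frac{1}{3} + \left(33 + 73\right)\right)^{2} = \left(- \frac{14}{3} + 106\right)^{2} = \left(\frac{304}{3}\right)^{2} = \frac{92416}{9}$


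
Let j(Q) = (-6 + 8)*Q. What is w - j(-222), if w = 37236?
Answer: 37680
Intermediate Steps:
j(Q) = 2*Q
w - j(-222) = 37236 - 2*(-222) = 37236 - 1*(-444) = 37236 + 444 = 37680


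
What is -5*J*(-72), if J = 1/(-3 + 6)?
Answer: 120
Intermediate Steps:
J = 1/3 ≈ 0.33333
-5*J*(-72) = -5*(-72)/3 = -5*(-24) = 120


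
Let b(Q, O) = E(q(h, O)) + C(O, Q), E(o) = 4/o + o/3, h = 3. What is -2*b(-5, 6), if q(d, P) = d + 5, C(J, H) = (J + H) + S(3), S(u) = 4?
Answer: -49/3 ≈ -16.333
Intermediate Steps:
C(J, H) = 4 + H + J (C(J, H) = (J + H) + 4 = (H + J) + 4 = 4 + H + J)
q(d, P) = 5 + d
E(o) = 4/o + o/3 (E(o) = 4/o + o*(1/3) = 4/o + o/3)
b(Q, O) = 43/6 + O + Q (b(Q, O) = (4/(5 + 3) + (5 + 3)/3) + (4 + Q + O) = (4/8 + (1/3)*8) + (4 + O + Q) = (4*(1/8) + 8/3) + (4 + O + Q) = (1/2 + 8/3) + (4 + O + Q) = 19/6 + (4 + O + Q) = 43/6 + O + Q)
-2*b(-5, 6) = -2*(43/6 + 6 - 5) = -2*49/6 = -49/3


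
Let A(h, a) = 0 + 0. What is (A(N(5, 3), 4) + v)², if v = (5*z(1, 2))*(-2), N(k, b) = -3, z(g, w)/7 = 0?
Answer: 0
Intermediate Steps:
z(g, w) = 0 (z(g, w) = 7*0 = 0)
v = 0 (v = (5*0)*(-2) = 0*(-2) = 0)
A(h, a) = 0
(A(N(5, 3), 4) + v)² = (0 + 0)² = 0² = 0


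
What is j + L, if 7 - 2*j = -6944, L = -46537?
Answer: -86123/2 ≈ -43062.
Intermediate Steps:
j = 6951/2 (j = 7/2 - ½*(-6944) = 7/2 + 3472 = 6951/2 ≈ 3475.5)
j + L = 6951/2 - 46537 = -86123/2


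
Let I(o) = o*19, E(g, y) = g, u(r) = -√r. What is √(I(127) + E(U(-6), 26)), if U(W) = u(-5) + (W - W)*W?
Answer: √(2413 - I*√5) ≈ 49.122 - 0.0228*I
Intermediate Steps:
U(W) = -I*√5 (U(W) = -√(-5) + (W - W)*W = -I*√5 + 0*W = -I*√5 + 0 = -I*√5)
I(o) = 19*o
√(I(127) + E(U(-6), 26)) = √(19*127 - I*√5) = √(2413 - I*√5)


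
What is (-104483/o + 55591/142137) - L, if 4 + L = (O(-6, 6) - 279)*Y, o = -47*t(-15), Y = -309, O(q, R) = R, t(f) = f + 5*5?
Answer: -5620273681729/66804390 ≈ -84130.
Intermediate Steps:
t(f) = 25 + f (t(f) = f + 25 = 25 + f)
o = -470 (o = -47*(25 - 15) = -47*10 = -470)
L = 84353 (L = -4 + (6 - 279)*(-309) = -4 - 273*(-309) = -4 + 84357 = 84353)
(-104483/o + 55591/142137) - L = (-104483/(-470) + 55591/142137) - 1*84353 = (-104483*(-1/470) + 55591*(1/142137)) - 84353 = (104483/470 + 55591/142137) - 84353 = 14877027941/66804390 - 84353 = -5620273681729/66804390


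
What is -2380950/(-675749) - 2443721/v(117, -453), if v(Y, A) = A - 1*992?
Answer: 1654782494779/976457305 ≈ 1694.7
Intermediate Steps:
v(Y, A) = -992 + A (v(Y, A) = A - 992 = -992 + A)
-2380950/(-675749) - 2443721/v(117, -453) = -2380950/(-675749) - 2443721/(-992 - 453) = -2380950*(-1/675749) - 2443721/(-1445) = 2380950/675749 - 2443721*(-1/1445) = 2380950/675749 + 2443721/1445 = 1654782494779/976457305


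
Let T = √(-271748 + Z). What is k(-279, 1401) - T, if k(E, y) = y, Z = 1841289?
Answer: 1401 - √1569541 ≈ 148.19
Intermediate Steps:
T = √1569541 (T = √(-271748 + 1841289) = √1569541 ≈ 1252.8)
k(-279, 1401) - T = 1401 - √1569541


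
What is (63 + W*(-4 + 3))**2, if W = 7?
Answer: 3136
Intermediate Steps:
(63 + W*(-4 + 3))**2 = (63 + 7*(-4 + 3))**2 = (63 + 7*(-1))**2 = (63 - 7)**2 = 56**2 = 3136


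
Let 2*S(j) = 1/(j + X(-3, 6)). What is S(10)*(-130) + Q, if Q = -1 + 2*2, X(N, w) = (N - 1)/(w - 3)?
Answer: -9/2 ≈ -4.5000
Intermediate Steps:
X(N, w) = (-1 + N)/(-3 + w)
S(j) = 1/(2*(-4/3 + j)) (S(j) = 1/(2*(j + (-1 - 3)/(-3 + 6))) = 1/(2*(j - 4/3)) = 1/(2*(-4/3 + j)))
Q = 3 (Q = -1 + 4 = 3)
S(10)*(-130) + Q = (3/(2*(-4 + 3*10)))*(-130) + 3 = (3/(2*(-4 + 30)))*(-130) + 3 = ((3/2)/26)*(-130) + 3 = ((3/2)*(1/26))*(-130) + 3 = (3/52)*(-130) + 3 = -15/2 + 3 = -9/2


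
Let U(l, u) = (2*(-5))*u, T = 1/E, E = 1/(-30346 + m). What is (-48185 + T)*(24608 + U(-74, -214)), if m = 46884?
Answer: -846493956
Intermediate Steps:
E = 1/16538 (E = 1/(-30346 + 46884) = 1/16538 ≈ 6.0467e-5)
T = 16538 (T = 1/(1/16538) = 16538)
U(l, u) = -10*u
(-48185 + T)*(24608 + U(-74, -214)) = (-48185 + 16538)*(24608 - 10*(-214)) = -31647*(24608 + 2140) = -31647*26748 = -846493956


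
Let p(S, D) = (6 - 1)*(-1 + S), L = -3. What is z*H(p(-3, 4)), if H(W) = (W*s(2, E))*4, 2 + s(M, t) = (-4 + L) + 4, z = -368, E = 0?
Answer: -147200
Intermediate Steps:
p(S, D) = -5 + 5*S (p(S, D) = 5*(-1 + S) = -5 + 5*S)
s(M, t) = -5 (s(M, t) = -2 + ((-4 - 3) + 4) = -2 + (-7 + 4) = -2 - 3 = -5)
H(W) = -20*W (H(W) = (W*(-5))*4 = -5*W*4 = -20*W)
z*H(p(-3, 4)) = -(-7360)*(-5 + 5*(-3)) = -(-7360)*(-5 - 15) = -(-7360)*(-20) = -368*400 = -147200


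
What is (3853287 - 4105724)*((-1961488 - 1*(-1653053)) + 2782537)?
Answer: -624554886574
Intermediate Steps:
(3853287 - 4105724)*((-1961488 - 1*(-1653053)) + 2782537) = -252437*((-1961488 + 1653053) + 2782537) = -252437*(-308435 + 2782537) = -252437*2474102 = -624554886574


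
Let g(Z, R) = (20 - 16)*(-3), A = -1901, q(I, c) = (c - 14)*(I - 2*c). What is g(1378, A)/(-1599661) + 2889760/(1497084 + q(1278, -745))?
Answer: -1155657281356/241480025577 ≈ -4.7857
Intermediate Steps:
q(I, c) = (-14 + c)*(I - 2*c)
g(Z, R) = -12 (g(Z, R) = 4*(-3) = -12)
g(1378, A)/(-1599661) + 2889760/(1497084 + q(1278, -745)) = -12/(-1599661) + 2889760/(1497084 + (-14*1278 - 2*(-745)² + 28*(-745) + 1278*(-745))) = -12*(-1/1599661) + 2889760/(1497084 + (-17892 - 2*555025 - 20860 - 952110)) = 12/1599661 + 2889760/(1497084 + (-17892 - 1110050 - 20860 - 952110)) = 12/1599661 + 2889760/(1497084 - 2100912) = 12/1599661 + 2889760/(-603828) = 12/1599661 + 2889760*(-1/603828) = 12/1599661 - 722440/150957 = -1155657281356/241480025577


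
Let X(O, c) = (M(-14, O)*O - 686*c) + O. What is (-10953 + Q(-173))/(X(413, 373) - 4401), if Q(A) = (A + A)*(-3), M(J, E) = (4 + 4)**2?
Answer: 9915/233434 ≈ 0.042475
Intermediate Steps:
M(J, E) = 64 (M(J, E) = 8**2 = 64)
Q(A) = -6*A (Q(A) = (2*A)*(-3) = -6*A)
X(O, c) = -686*c + 65*O (X(O, c) = (64*O - 686*c) + O = (-686*c + 64*O) + O = -686*c + 65*O)
(-10953 + Q(-173))/(X(413, 373) - 4401) = (-10953 - 6*(-173))/((-686*373 + 65*413) - 4401) = (-10953 + 1038)/((-255878 + 26845) - 4401) = -9915/(-229033 - 4401) = -9915/(-233434) = -9915*(-1/233434) = 9915/233434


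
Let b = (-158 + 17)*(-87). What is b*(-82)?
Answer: -1005894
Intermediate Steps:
b = 12267 (b = -141*(-87) = 12267)
b*(-82) = 12267*(-82) = -1005894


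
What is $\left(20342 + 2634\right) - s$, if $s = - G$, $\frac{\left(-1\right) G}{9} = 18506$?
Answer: $-143578$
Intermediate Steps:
$G = -166554$ ($G = \left(-9\right) 18506 = -166554$)
$s = 166554$ ($s = \left(-1\right) \left(-166554\right) = 166554$)
$\left(20342 + 2634\right) - s = \left(20342 + 2634\right) - 166554 = 22976 - 166554 = -143578$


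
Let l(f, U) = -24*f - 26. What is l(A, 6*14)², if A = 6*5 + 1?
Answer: 592900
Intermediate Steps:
A = 31 (A = 30 + 1 = 31)
l(f, U) = -26 - 24*f
l(A, 6*14)² = (-26 - 24*31)² = (-26 - 744)² = (-770)² = 592900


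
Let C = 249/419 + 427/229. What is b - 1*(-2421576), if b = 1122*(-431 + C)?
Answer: 186217180242/95951 ≈ 1.9408e+6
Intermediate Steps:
C = 235934/95951 (C = 249*(1/419) + 427*(1/229) = 249/419 + 427/229 = 235934/95951 ≈ 2.4589)
b = -46135458534/95951 (b = 1122*(-431 + 235934/95951) = 1122*(-41118947/95951) = -46135458534/95951 ≈ -4.8082e+5)
b - 1*(-2421576) = -46135458534/95951 - 1*(-2421576) = -46135458534/95951 + 2421576 = 186217180242/95951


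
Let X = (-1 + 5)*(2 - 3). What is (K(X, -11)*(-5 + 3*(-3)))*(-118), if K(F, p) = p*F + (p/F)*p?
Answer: 22715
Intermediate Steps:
X = -4 (X = 4*(-1) = -4)
K(F, p) = F*p + p²/F
(K(X, -11)*(-5 + 3*(-3)))*(-118) = ((-11*(-11 + (-4)²)/(-4))*(-5 + 3*(-3)))*(-118) = ((-11*(-¼)*(-11 + 16))*(-5 - 9))*(-118) = (-11*(-¼)*5*(-14))*(-118) = ((55/4)*(-14))*(-118) = -385/2*(-118) = 22715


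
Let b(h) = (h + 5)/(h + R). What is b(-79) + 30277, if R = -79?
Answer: 2391920/79 ≈ 30277.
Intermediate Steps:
b(h) = (5 + h)/(-79 + h) (b(h) = (h + 5)/(h - 79) = (5 + h)/(-79 + h))
b(-79) + 30277 = (5 - 79)/(-79 - 79) + 30277 = -74/(-158) + 30277 = -1/158*(-74) + 30277 = 37/79 + 30277 = 2391920/79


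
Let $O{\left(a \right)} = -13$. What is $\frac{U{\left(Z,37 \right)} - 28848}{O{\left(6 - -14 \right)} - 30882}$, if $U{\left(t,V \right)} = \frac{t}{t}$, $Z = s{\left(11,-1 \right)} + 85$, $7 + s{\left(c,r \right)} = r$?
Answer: $\frac{28847}{30895} \approx 0.93371$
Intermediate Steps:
$s{\left(c,r \right)} = -7 + r$
$Z = 77$ ($Z = \left(-7 - 1\right) + 85 = -8 + 85 = 77$)
$U{\left(t,V \right)} = 1$
$\frac{U{\left(Z,37 \right)} - 28848}{O{\left(6 - -14 \right)} - 30882} = \frac{1 - 28848}{-13 - 30882} = - \frac{28847}{-30895} = \left(-28847\right) \left(- \frac{1}{30895}\right) = \frac{28847}{30895}$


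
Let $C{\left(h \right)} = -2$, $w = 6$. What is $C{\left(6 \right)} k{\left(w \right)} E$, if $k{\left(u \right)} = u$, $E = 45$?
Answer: $-540$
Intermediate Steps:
$C{\left(6 \right)} k{\left(w \right)} E = \left(-2\right) 6 \cdot 45 = \left(-12\right) 45 = -540$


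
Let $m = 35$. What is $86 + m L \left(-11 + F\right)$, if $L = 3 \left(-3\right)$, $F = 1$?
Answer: $3236$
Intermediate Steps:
$L = -9$
$86 + m L \left(-11 + F\right) = 86 + 35 \left(- 9 \left(-11 + 1\right)\right) = 86 + 35 \left(\left(-9\right) \left(-10\right)\right) = 86 + 35 \cdot 90 = 86 + 3150 = 3236$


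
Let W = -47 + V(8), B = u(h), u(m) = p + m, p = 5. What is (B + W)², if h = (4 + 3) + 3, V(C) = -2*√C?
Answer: 1056 + 256*√2 ≈ 1418.0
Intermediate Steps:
h = 10 (h = 7 + 3 = 10)
u(m) = 5 + m
B = 15 (B = 5 + 10 = 15)
W = -47 - 4*√2 ≈ -52.657
(B + W)² = (15 + (-47 - 4*√2))² = (-32 - 4*√2)²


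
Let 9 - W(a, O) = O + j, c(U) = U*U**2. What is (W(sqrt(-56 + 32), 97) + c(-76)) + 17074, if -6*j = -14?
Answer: -1265977/3 ≈ -4.2199e+5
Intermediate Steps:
c(U) = U**3
j = 7/3 (j = -1/6*(-14) = 7/3 ≈ 2.3333)
W(a, O) = 20/3 - O (W(a, O) = 9 - (O + 7/3) = 9 - (7/3 + O) = 9 + (-7/3 - O) = 20/3 - O)
(W(sqrt(-56 + 32), 97) + c(-76)) + 17074 = ((20/3 - 1*97) + (-76)**3) + 17074 = ((20/3 - 97) - 438976) + 17074 = (-271/3 - 438976) + 17074 = -1317199/3 + 17074 = -1265977/3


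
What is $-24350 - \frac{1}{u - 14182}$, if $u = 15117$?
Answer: $- \frac{22767251}{935} \approx -24350.0$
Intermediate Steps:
$-24350 - \frac{1}{u - 14182} = -24350 - \frac{1}{15117 - 14182} = -24350 - \frac{1}{935} = - \frac{22767251}{935}$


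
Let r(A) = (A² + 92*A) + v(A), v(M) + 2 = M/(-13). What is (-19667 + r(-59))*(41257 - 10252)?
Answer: -670063365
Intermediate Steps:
v(M) = -2 - M/13 (v(M) = -2 + M/(-13) = -2 + M*(-1/13) = -2 - M/13)
r(A) = -2 + A² + 1195*A/13 (r(A) = (A² + 92*A) + (-2 - A/13) = -2 + A² + 1195*A/13)
(-19667 + r(-59))*(41257 - 10252) = (-19667 + (-2 + (-59)² + (1195/13)*(-59)))*(41257 - 10252) = (-19667 + (-2 + 3481 - 70505/13))*31005 = (-19667 - 25278/13)*31005 = -280949/13*31005 = -670063365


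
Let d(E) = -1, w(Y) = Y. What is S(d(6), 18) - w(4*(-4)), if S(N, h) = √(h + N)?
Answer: 16 + √17 ≈ 20.123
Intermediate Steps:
S(N, h) = √(N + h)
S(d(6), 18) - w(4*(-4)) = √(-1 + 18) - 4*(-4) = √17 - 1*(-16) = √17 + 16 = 16 + √17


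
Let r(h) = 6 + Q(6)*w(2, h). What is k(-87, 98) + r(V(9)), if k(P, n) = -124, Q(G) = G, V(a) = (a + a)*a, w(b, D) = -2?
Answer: -130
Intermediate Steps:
V(a) = 2*a**2 (V(a) = (2*a)*a = 2*a**2)
r(h) = -6 (r(h) = 6 + 6*(-2) = 6 - 12 = -6)
k(-87, 98) + r(V(9)) = -124 - 6 = -130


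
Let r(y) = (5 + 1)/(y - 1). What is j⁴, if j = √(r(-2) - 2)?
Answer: 16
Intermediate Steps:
r(y) = 6/(-1 + y)
j = 2*I (j = √(6/(-1 - 2) - 2) = √(6/(-3) - 2) = √(6*(-⅓) - 2) = √(-2 - 2) = √(-4) = 2*I ≈ 2.0*I)
j⁴ = (2*I)⁴ = 16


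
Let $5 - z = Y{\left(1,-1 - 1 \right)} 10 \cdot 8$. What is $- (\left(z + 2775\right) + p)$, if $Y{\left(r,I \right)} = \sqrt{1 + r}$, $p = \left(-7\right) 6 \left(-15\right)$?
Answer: $-3410 + 80 \sqrt{2} \approx -3296.9$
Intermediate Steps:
$p = 630$ ($p = \left(-42\right) \left(-15\right) = 630$)
$z = 5 - 80 \sqrt{2}$ ($z = 5 - \sqrt{1 + 1} \cdot 10 \cdot 8 = 5 - \sqrt{2} \cdot 10 \cdot 8 = 5 - 10 \sqrt{2} \cdot 8 = 5 - 80 \sqrt{2} \approx -108.14$)
$- (\left(z + 2775\right) + p) = - (\left(\left(5 - 80 \sqrt{2}\right) + 2775\right) + 630) = - (\left(2780 - 80 \sqrt{2}\right) + 630) = - (3410 - 80 \sqrt{2}) = -3410 + 80 \sqrt{2}$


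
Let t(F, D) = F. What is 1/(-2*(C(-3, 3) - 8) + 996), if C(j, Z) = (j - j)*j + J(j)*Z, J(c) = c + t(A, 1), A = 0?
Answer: 1/1030 ≈ 0.00097087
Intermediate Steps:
J(c) = c (J(c) = c + 0 = c)
C(j, Z) = Z*j (C(j, Z) = (j - j)*j + j*Z = 0*j + Z*j = 0 + Z*j = Z*j)
1/(-2*(C(-3, 3) - 8) + 996) = 1/(-2*(3*(-3) - 8) + 996) = 1/(-2*(-9 - 8) + 996) = 1/(-2*(-17) + 996) = 1/(34 + 996) = 1/1030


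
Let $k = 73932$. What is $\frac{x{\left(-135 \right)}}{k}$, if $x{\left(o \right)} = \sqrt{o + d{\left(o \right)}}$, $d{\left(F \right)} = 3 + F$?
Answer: $\frac{i \sqrt{267}}{73932} \approx 0.00022102 i$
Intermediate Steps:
$x{\left(o \right)} = \sqrt{3 + 2 o}$ ($x{\left(o \right)} = \sqrt{o + \left(3 + o\right)} = \sqrt{3 + 2 o}$)
$\frac{x{\left(-135 \right)}}{k} = \frac{\sqrt{3 + 2 \left(-135\right)}}{73932} = \sqrt{3 - 270} \cdot \frac{1}{73932} = \sqrt{-267} \cdot \frac{1}{73932} = i \sqrt{267} \cdot \frac{1}{73932} = \frac{i \sqrt{267}}{73932}$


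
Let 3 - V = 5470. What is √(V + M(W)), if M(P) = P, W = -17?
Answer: 2*I*√1371 ≈ 74.054*I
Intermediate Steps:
V = -5467 (V = 3 - 1*5470 = 3 - 5470 = -5467)
√(V + M(W)) = √(-5467 - 17) = √(-5484) = 2*I*√1371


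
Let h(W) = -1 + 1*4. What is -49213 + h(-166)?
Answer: -49210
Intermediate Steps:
h(W) = 3 (h(W) = -1 + 4 = 3)
-49213 + h(-166) = -49213 + 3 = -49210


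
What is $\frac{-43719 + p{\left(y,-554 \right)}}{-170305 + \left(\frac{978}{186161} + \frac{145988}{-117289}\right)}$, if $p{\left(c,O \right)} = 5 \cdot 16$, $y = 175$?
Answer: $\frac{952841747128031}{3718575006939771} \approx 0.25624$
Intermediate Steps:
$p{\left(c,O \right)} = 80$
$\frac{-43719 + p{\left(y,-554 \right)}}{-170305 + \left(\frac{978}{186161} + \frac{145988}{-117289}\right)} = \frac{-43719 + 80}{-170305 + \left(\frac{978}{186161} + \frac{145988}{-117289}\right)} = - \frac{43639}{-170305 + \left(978 \cdot \frac{1}{186161} + 145988 \left(- \frac{1}{117289}\right)\right)} = - \frac{43639}{-170305 + \left(\frac{978}{186161} - \frac{145988}{117289}\right)} = - \frac{43639}{-170305 - \frac{27062563426}{21834637529}} = - \frac{43639}{- \frac{3718575006939771}{21834637529}} = \left(-43639\right) \left(- \frac{21834637529}{3718575006939771}\right) = \frac{952841747128031}{3718575006939771}$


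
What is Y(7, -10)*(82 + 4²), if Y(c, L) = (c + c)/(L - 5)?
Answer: -1372/15 ≈ -91.467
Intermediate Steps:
Y(c, L) = 2*c/(-5 + L) (Y(c, L) = (2*c)/(-5 + L) = 2*c/(-5 + L))
Y(7, -10)*(82 + 4²) = (2*7/(-5 - 10))*(82 + 4²) = (2*7/(-15))*(82 + 16) = (2*7*(-1/15))*98 = -14/15*98 = -1372/15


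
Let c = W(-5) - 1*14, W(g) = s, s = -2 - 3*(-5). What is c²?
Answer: 1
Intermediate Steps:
s = 13 (s = -2 + 15 = 13)
W(g) = 13
c = -1 (c = 13 - 1*14 = 13 - 14 = -1)
c² = (-1)² = 1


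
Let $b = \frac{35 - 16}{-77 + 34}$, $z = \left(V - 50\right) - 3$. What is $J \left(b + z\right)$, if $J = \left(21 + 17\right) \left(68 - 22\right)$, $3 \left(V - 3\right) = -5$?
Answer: $- \frac{11750056}{129} \approx -91086.0$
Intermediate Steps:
$V = \frac{4}{3}$ ($V = 3 + \frac{1}{3} \left(-5\right) = 3 - \frac{5}{3} = \frac{4}{3} \approx 1.3333$)
$z = - \frac{155}{3}$ ($z = \left(\frac{4}{3} - 50\right) - 3 = - \frac{146}{3} - 3 = - \frac{155}{3} \approx -51.667$)
$b = - \frac{19}{43}$ ($b = \frac{19}{-43} = 19 \left(- \frac{1}{43}\right) = - \frac{19}{43} \approx -0.44186$)
$J = 1748$ ($J = 38 \cdot 46 = 1748$)
$J \left(b + z\right) = 1748 \left(- \frac{19}{43} - \frac{155}{3}\right) = 1748 \left(- \frac{6722}{129}\right) = - \frac{11750056}{129}$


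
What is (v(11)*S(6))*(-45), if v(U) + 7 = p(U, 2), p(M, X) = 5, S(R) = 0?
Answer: 0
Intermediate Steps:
v(U) = -2 (v(U) = -7 + 5 = -2)
(v(11)*S(6))*(-45) = -2*0*(-45) = 0*(-45) = 0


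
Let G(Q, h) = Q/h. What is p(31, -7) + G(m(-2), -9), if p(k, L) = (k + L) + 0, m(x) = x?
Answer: 218/9 ≈ 24.222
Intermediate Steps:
p(k, L) = L + k (p(k, L) = (L + k) + 0 = L + k)
p(31, -7) + G(m(-2), -9) = (-7 + 31) - 2/(-9) = 24 - 2*(-⅑) = 24 + 2/9 = 218/9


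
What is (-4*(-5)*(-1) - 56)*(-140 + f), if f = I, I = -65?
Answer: 15580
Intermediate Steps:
f = -65
(-4*(-5)*(-1) - 56)*(-140 + f) = (-4*(-5)*(-1) - 56)*(-140 - 65) = (20*(-1) - 56)*(-205) = (-20 - 56)*(-205) = -76*(-205) = 15580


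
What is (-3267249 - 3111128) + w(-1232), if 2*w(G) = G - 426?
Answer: -6379206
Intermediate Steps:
w(G) = -213 + G/2 (w(G) = (G - 426)/2 = (-426 + G)/2 = -213 + G/2)
(-3267249 - 3111128) + w(-1232) = (-3267249 - 3111128) + (-213 + (1/2)*(-1232)) = -6378377 + (-213 - 616) = -6378377 - 829 = -6379206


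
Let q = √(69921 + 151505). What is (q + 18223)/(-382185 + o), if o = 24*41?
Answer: -18223/381201 - √221426/381201 ≈ -0.049039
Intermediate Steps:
o = 984
q = √221426 ≈ 470.56
(q + 18223)/(-382185 + o) = (√221426 + 18223)/(-382185 + 984) = (18223 + √221426)/(-381201) = (18223 + √221426)*(-1/381201) = -18223/381201 - √221426/381201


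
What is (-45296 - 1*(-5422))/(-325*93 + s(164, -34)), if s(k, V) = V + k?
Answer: 39874/30095 ≈ 1.3249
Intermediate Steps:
(-45296 - 1*(-5422))/(-325*93 + s(164, -34)) = (-45296 - 1*(-5422))/(-325*93 + (-34 + 164)) = (-45296 + 5422)/(-30225 + 130) = -39874/(-30095) = -39874*(-1/30095) = 39874/30095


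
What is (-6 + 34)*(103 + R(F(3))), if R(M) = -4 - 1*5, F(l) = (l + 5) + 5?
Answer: 2632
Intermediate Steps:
F(l) = 10 + l (F(l) = (5 + l) + 5 = 10 + l)
R(M) = -9 (R(M) = -4 - 5 = -9)
(-6 + 34)*(103 + R(F(3))) = (-6 + 34)*(103 - 9) = 28*94 = 2632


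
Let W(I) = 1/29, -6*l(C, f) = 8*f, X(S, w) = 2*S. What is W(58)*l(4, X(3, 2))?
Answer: -8/29 ≈ -0.27586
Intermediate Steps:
l(C, f) = -4*f/3
W(I) = 1/29
W(58)*l(4, X(3, 2)) = (-8*3/3)/29 = (-4/3*6)/29 = (1/29)*(-8) = -8/29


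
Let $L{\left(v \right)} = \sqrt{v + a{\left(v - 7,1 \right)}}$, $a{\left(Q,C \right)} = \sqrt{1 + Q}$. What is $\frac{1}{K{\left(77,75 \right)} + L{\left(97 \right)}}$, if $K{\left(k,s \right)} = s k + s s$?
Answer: $\frac{1}{11400 + \sqrt{97 + \sqrt{91}}} \approx 8.764 \cdot 10^{-5}$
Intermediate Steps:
$K{\left(k,s \right)} = s^{2} + k s$ ($K{\left(k,s \right)} = k s + s^{2} = s^{2} + k s$)
$L{\left(v \right)} = \sqrt{v + \sqrt{-6 + v}}$ ($L{\left(v \right)} = \sqrt{v + \sqrt{1 + \left(v - 7\right)}} = \sqrt{v + \sqrt{1 + \left(-7 + v\right)}} = \sqrt{v + \sqrt{-6 + v}}$)
$\frac{1}{K{\left(77,75 \right)} + L{\left(97 \right)}} = \frac{1}{75 \left(77 + 75\right) + \sqrt{97 + \sqrt{-6 + 97}}} = \frac{1}{75 \cdot 152 + \sqrt{97 + \sqrt{91}}} = \frac{1}{11400 + \sqrt{97 + \sqrt{91}}}$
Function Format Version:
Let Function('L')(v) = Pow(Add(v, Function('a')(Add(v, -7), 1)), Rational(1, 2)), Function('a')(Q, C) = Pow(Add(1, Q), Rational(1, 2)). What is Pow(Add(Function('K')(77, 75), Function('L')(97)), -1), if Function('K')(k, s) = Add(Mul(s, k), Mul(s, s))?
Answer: Pow(Add(11400, Pow(Add(97, Pow(91, Rational(1, 2))), Rational(1, 2))), -1) ≈ 8.7640e-5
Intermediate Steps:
Function('K')(k, s) = Add(Pow(s, 2), Mul(k, s)) (Function('K')(k, s) = Add(Mul(k, s), Pow(s, 2)) = Add(Pow(s, 2), Mul(k, s)))
Function('L')(v) = Pow(Add(v, Pow(Add(-6, v), Rational(1, 2))), Rational(1, 2)) (Function('L')(v) = Pow(Add(v, Pow(Add(1, Add(v, -7)), Rational(1, 2))), Rational(1, 2)) = Pow(Add(v, Pow(Add(1, Add(-7, v)), Rational(1, 2))), Rational(1, 2)) = Pow(Add(v, Pow(Add(-6, v), Rational(1, 2))), Rational(1, 2)))
Pow(Add(Function('K')(77, 75), Function('L')(97)), -1) = Pow(Add(Mul(75, Add(77, 75)), Pow(Add(97, Pow(Add(-6, 97), Rational(1, 2))), Rational(1, 2))), -1) = Pow(Add(Mul(75, 152), Pow(Add(97, Pow(91, Rational(1, 2))), Rational(1, 2))), -1) = Pow(Add(11400, Pow(Add(97, Pow(91, Rational(1, 2))), Rational(1, 2))), -1)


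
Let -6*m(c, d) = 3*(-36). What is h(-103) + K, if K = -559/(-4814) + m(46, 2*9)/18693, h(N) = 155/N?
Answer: -1429215977/1029863834 ≈ -1.3878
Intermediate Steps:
m(c, d) = 18 (m(c, d) = -(-36)/2 = -1/6*(-108) = 18)
K = 1170671/9998678 (K = -559/(-4814) + 18/18693 = -559*(-1/4814) + 18*(1/18693) = 559/4814 + 2/2077 = 1170671/9998678 ≈ 0.11708)
h(-103) + K = 155/(-103) + 1170671/9998678 = 155*(-1/103) + 1170671/9998678 = -155/103 + 1170671/9998678 = -1429215977/1029863834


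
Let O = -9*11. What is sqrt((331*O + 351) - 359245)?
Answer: I*sqrt(391663) ≈ 625.83*I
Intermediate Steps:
O = -99
sqrt((331*O + 351) - 359245) = sqrt((331*(-99) + 351) - 359245) = sqrt((-32769 + 351) - 359245) = sqrt(-32418 - 359245) = sqrt(-391663) = I*sqrt(391663)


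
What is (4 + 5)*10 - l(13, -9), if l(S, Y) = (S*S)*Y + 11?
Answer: 1600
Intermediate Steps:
l(S, Y) = 11 + Y*S² (l(S, Y) = S²*Y + 11 = Y*S² + 11 = 11 + Y*S²)
(4 + 5)*10 - l(13, -9) = (4 + 5)*10 - (11 - 9*13²) = 9*10 - (11 - 9*169) = 90 - (11 - 1521) = 90 - 1*(-1510) = 90 + 1510 = 1600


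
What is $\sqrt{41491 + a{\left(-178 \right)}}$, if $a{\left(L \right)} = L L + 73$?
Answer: $4 \sqrt{4578} \approx 270.64$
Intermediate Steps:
$a{\left(L \right)} = 73 + L^{2}$ ($a{\left(L \right)} = L^{2} + 73 = 73 + L^{2}$)
$\sqrt{41491 + a{\left(-178 \right)}} = \sqrt{41491 + \left(73 + \left(-178\right)^{2}\right)} = \sqrt{41491 + \left(73 + 31684\right)} = \sqrt{41491 + 31757} = \sqrt{73248} = 4 \sqrt{4578}$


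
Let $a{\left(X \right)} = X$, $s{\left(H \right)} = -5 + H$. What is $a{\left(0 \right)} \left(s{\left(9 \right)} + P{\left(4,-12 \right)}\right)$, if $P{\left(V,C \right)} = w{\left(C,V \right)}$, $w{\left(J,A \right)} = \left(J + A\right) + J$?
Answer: $0$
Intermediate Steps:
$w{\left(J,A \right)} = A + 2 J$ ($w{\left(J,A \right)} = \left(A + J\right) + J = A + 2 J$)
$P{\left(V,C \right)} = V + 2 C$
$a{\left(0 \right)} \left(s{\left(9 \right)} + P{\left(4,-12 \right)}\right) = 0 \left(\left(-5 + 9\right) + \left(4 + 2 \left(-12\right)\right)\right) = 0 \left(4 + \left(4 - 24\right)\right) = 0 \left(4 - 20\right) = 0 \left(-16\right) = 0$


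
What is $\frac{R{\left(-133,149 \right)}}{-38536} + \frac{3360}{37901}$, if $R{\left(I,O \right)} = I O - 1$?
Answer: $\frac{440301489}{730276468} \approx 0.60292$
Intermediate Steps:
$R{\left(I,O \right)} = -1 + I O$
$\frac{R{\left(-133,149 \right)}}{-38536} + \frac{3360}{37901} = \frac{-1 - 19817}{-38536} + \frac{3360}{37901} = \left(-1 - 19817\right) \left(- \frac{1}{38536}\right) + 3360 \cdot \frac{1}{37901} = \left(-19818\right) \left(- \frac{1}{38536}\right) + \frac{3360}{37901} = \frac{9909}{19268} + \frac{3360}{37901} = \frac{440301489}{730276468}$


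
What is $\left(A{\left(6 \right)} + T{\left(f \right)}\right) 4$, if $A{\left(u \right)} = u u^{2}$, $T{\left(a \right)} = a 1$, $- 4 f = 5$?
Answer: $859$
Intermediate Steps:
$f = - \frac{5}{4}$ ($f = \left(- \frac{1}{4}\right) 5 = - \frac{5}{4} \approx -1.25$)
$T{\left(a \right)} = a$
$A{\left(u \right)} = u^{3}$
$\left(A{\left(6 \right)} + T{\left(f \right)}\right) 4 = \left(6^{3} - \frac{5}{4}\right) 4 = \left(216 - \frac{5}{4}\right) 4 = \frac{859}{4} \cdot 4 = 859$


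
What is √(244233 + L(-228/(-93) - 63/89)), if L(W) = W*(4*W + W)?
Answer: √1859237107478/2759 ≈ 494.21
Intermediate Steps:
L(W) = 5*W² (L(W) = W*(5*W) = 5*W²)
√(244233 + L(-228/(-93) - 63/89)) = √(244233 + 5*(-228/(-93) - 63/89)²) = √(244233 + 5*(-228*(-1/93) - 63*1/89)²) = √(244233 + 5*(76/31 - 63/89)²) = √(244233 + 5*(4811/2759)²) = √(244233 + 5*(23145721/7612081)) = √(244233 + 115728605/7612081) = √(1859237107478/7612081) = √1859237107478/2759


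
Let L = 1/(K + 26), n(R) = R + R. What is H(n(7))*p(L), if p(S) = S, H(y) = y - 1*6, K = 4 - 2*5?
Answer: 2/5 ≈ 0.40000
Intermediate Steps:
K = -6 (K = 4 - 10 = -6)
n(R) = 2*R
L = 1/20 (L = 1/(-6 + 26) = 1/20 ≈ 0.050000)
H(y) = -6 + y (H(y) = y - 6 = -6 + y)
H(n(7))*p(L) = (-6 + 2*7)*(1/20) = (-6 + 14)*(1/20) = 8*(1/20) = 2/5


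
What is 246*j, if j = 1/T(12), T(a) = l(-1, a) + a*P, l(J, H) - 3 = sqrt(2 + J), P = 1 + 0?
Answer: 123/8 ≈ 15.375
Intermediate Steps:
P = 1
l(J, H) = 3 + sqrt(2 + J)
T(a) = 4 + a (T(a) = (3 + sqrt(2 - 1)) + a*1 = (3 + sqrt(1)) + a = (3 + 1) + a = 4 + a)
j = 1/16 (j = 1/(4 + 12) = 1/16 ≈ 0.062500)
246*j = 246*(1/16) = 123/8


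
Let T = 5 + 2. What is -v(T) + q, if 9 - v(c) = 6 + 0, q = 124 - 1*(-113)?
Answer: 234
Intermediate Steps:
q = 237 (q = 124 + 113 = 237)
T = 7
v(c) = 3 (v(c) = 9 - (6 + 0) = 9 - 1*6 = 9 - 6 = 3)
-v(T) + q = -1*3 + 237 = -3 + 237 = 234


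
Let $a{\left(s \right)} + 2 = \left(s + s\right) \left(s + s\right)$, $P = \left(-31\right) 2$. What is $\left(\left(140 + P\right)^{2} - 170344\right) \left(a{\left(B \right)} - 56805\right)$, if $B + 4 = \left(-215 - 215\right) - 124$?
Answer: $-195247484740$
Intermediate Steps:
$P = -62$
$B = -558$ ($B = -4 - 554 = -558$)
$a{\left(s \right)} = -2 + 4 s^{2}$ ($a{\left(s \right)} = -2 + \left(s + s\right) \left(s + s\right) = -2 + 2 s 2 s = -2 + 4 s^{2}$)
$\left(\left(140 + P\right)^{2} - 170344\right) \left(a{\left(B \right)} - 56805\right) = \left(\left(140 - 62\right)^{2} - 170344\right) \left(\left(-2 + 4 \left(-558\right)^{2}\right) - 56805\right) = \left(78^{2} - 170344\right) \left(\left(-2 + 4 \cdot 311364\right) - 56805\right) = \left(6084 - 170344\right) \left(\left(-2 + 1245456\right) - 56805\right) = - 164260 \left(1245454 - 56805\right) = \left(-164260\right) 1188649 = -195247484740$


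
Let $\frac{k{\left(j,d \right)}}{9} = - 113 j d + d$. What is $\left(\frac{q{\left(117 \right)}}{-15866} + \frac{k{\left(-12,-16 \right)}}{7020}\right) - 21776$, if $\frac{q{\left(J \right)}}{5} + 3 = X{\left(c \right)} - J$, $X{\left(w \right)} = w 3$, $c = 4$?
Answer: $- \frac{33729064234}{1546935} \approx -21804.0$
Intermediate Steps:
$X{\left(w \right)} = 3 w$
$k{\left(j,d \right)} = 9 d - 1017 d j$ ($k{\left(j,d \right)} = 9 \left(- 113 j d + d\right) = 9 \left(- 113 d j + d\right) = 9 \left(d - 113 d j\right) = 9 d - 1017 d j$)
$q{\left(J \right)} = 45 - 5 J$ ($q{\left(J \right)} = -15 + 5 \left(3 \cdot 4 - J\right) = -15 + 5 \left(12 - J\right) = -15 - \left(-60 + 5 J\right) = 45 - 5 J$)
$\left(\frac{q{\left(117 \right)}}{-15866} + \frac{k{\left(-12,-16 \right)}}{7020}\right) - 21776 = \left(\frac{45 - 585}{-15866} + \frac{9 \left(-16\right) \left(1 - -1356\right)}{7020}\right) - 21776 = \left(\left(45 - 585\right) \left(- \frac{1}{15866}\right) + 9 \left(-16\right) \left(1 + 1356\right) \frac{1}{7020}\right) - 21776 = \left(\left(-540\right) \left(- \frac{1}{15866}\right) + 9 \left(-16\right) 1357 \cdot \frac{1}{7020}\right) - 21776 = \left(\frac{270}{7933} - \frac{5428}{195}\right) - 21776 = - \frac{43007674}{1546935} - 21776 = - \frac{33729064234}{1546935}$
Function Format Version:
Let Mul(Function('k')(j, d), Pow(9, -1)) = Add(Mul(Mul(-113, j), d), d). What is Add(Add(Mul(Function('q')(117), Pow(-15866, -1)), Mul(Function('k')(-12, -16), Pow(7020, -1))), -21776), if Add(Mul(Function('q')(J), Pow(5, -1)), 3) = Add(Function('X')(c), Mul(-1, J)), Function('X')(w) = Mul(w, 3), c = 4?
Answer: Rational(-33729064234, 1546935) ≈ -21804.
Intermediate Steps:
Function('X')(w) = Mul(3, w)
Function('k')(j, d) = Add(Mul(9, d), Mul(-1017, d, j)) (Function('k')(j, d) = Mul(9, Add(Mul(Mul(-113, j), d), d)) = Mul(9, Add(Mul(-113, d, j), d)) = Mul(9, Add(d, Mul(-113, d, j))) = Add(Mul(9, d), Mul(-1017, d, j)))
Function('q')(J) = Add(45, Mul(-5, J)) (Function('q')(J) = Add(-15, Mul(5, Add(Mul(3, 4), Mul(-1, J)))) = Add(-15, Mul(5, Add(12, Mul(-1, J)))) = Add(-15, Add(60, Mul(-5, J))) = Add(45, Mul(-5, J)))
Add(Add(Mul(Function('q')(117), Pow(-15866, -1)), Mul(Function('k')(-12, -16), Pow(7020, -1))), -21776) = Add(Add(Mul(Add(45, Mul(-5, 117)), Pow(-15866, -1)), Mul(Mul(9, -16, Add(1, Mul(-113, -12))), Pow(7020, -1))), -21776) = Add(Add(Mul(Add(45, -585), Rational(-1, 15866)), Mul(Mul(9, -16, Add(1, 1356)), Rational(1, 7020))), -21776) = Add(Add(Mul(-540, Rational(-1, 15866)), Mul(Mul(9, -16, 1357), Rational(1, 7020))), -21776) = Add(Add(Rational(270, 7933), Mul(-195408, Rational(1, 7020))), -21776) = Add(Add(Rational(270, 7933), Rational(-5428, 195)), -21776) = Add(Rational(-43007674, 1546935), -21776) = Rational(-33729064234, 1546935)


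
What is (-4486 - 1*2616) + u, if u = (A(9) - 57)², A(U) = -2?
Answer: -3621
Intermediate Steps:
u = 3481 (u = (-2 - 57)² = (-59)² = 3481)
(-4486 - 1*2616) + u = (-4486 - 1*2616) + 3481 = (-4486 - 2616) + 3481 = -7102 + 3481 = -3621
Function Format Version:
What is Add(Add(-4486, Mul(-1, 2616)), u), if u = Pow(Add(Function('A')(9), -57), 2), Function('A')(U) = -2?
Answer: -3621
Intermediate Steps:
u = 3481 (u = Pow(Add(-2, -57), 2) = Pow(-59, 2) = 3481)
Add(Add(-4486, Mul(-1, 2616)), u) = Add(Add(-4486, Mul(-1, 2616)), 3481) = Add(Add(-4486, -2616), 3481) = Add(-7102, 3481) = -3621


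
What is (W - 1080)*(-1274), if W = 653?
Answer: 543998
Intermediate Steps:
(W - 1080)*(-1274) = (653 - 1080)*(-1274) = -427*(-1274) = 543998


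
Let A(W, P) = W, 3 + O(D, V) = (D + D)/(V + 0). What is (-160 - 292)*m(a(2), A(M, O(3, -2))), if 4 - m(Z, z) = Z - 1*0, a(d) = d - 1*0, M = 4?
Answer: -904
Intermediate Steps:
O(D, V) = -3 + 2*D/V (O(D, V) = -3 + (D + D)/(V + 0) = -3 + (2*D)/V = -3 + 2*D/V)
a(d) = d (a(d) = d + 0 = d)
m(Z, z) = 4 - Z (m(Z, z) = 4 - (Z - 1*0) = 4 - (Z + 0) = 4 - Z)
(-160 - 292)*m(a(2), A(M, O(3, -2))) = (-160 - 292)*(4 - 1*2) = -452*(4 - 2) = -452*2 = -904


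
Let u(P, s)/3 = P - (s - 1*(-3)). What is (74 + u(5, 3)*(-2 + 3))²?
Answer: 5041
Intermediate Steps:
u(P, s) = -9 - 3*s + 3*P (u(P, s) = 3*(P - (s - 1*(-3))) = 3*(P - (s + 3)) = 3*(P - (3 + s)) = 3*(P + (-3 - s)) = 3*(-3 + P - s) = -9 - 3*s + 3*P)
(74 + u(5, 3)*(-2 + 3))² = (74 + (-9 - 3*3 + 3*5)*(-2 + 3))² = (74 + (-9 - 9 + 15)*1)² = (74 - 3*1)² = (74 - 3)² = 71² = 5041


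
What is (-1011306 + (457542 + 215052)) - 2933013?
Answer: -3271725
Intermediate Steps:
(-1011306 + (457542 + 215052)) - 2933013 = (-1011306 + 672594) - 2933013 = -338712 - 2933013 = -3271725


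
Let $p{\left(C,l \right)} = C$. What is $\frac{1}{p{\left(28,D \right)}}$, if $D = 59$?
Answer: $\frac{1}{28} \approx 0.035714$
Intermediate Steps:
$\frac{1}{p{\left(28,D \right)}} = \frac{1}{28}$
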